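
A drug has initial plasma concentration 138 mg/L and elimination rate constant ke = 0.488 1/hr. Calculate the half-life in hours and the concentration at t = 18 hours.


t_half = ln(2) / ke = 0.693147 / 0.488 = 1.42 hr
C(t) = C0 * exp(-ke*t) = 138 * exp(-0.488*18)
C(18) = 0.02114 mg/L


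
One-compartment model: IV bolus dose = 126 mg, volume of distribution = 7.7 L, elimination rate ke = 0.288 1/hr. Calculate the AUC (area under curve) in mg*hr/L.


C0 = Dose/Vd = 126/7.7 = 16.3636 mg/L
AUC = C0/ke = 16.3636/0.288
AUC = 56.82 mg*hr/L


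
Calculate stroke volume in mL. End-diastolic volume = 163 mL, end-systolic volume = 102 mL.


SV = EDV - ESV
SV = 163 - 102
SV = 61 mL


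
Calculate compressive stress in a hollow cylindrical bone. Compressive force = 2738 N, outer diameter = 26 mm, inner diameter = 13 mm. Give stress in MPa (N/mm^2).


A = pi*(r_o^2 - r_i^2)
r_o = 13 mm, r_i = 6.5 mm
A = 398.197 mm^2
sigma = F/A = 2738 / 398.197
sigma = 6.876 MPa


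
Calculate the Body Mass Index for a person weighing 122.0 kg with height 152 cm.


BMI = weight / height^2
height = 152 cm = 1.52 m
BMI = 122.0 / 1.52^2
BMI = 52.8 kg/m^2


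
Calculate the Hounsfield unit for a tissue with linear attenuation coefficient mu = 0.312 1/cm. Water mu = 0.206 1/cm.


HU = ((mu_tissue - mu_water) / mu_water) * 1000
HU = ((0.312 - 0.206) / 0.206) * 1000
HU = 514.6


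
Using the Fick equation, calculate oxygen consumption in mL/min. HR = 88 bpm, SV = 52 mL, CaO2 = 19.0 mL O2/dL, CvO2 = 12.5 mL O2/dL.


CO = HR*SV = 88*52/1000 = 4.576 L/min
a-v O2 diff = 19.0 - 12.5 = 6.5 mL/dL
VO2 = CO * (CaO2-CvO2) * 10 dL/L
VO2 = 4.576 * 6.5 * 10
VO2 = 297.4 mL/min


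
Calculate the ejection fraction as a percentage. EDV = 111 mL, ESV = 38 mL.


SV = EDV - ESV = 111 - 38 = 73 mL
EF = SV/EDV * 100 = 73/111 * 100
EF = 65.77%


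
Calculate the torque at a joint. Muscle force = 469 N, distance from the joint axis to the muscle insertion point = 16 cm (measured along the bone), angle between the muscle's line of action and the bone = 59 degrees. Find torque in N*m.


Torque = F * d * sin(theta)   (moment arm = d*sin(theta))
d = 16 cm = 0.16 m
Torque = 469 * 0.16 * sin(59)
Torque = 64.32 N*m


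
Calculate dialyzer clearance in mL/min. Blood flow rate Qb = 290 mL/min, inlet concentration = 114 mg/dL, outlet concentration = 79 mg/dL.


K = Qb * (Cb_in - Cb_out) / Cb_in
K = 290 * (114 - 79) / 114
K = 89.04 mL/min


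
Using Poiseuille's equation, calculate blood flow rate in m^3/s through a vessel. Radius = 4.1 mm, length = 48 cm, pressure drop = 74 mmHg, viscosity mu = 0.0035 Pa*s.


Q = pi*r^4*dP / (8*mu*L)
r = 0.0041 m, L = 0.48 m
dP = 74 mmHg = 9865.828 Pa
Q = 6.5166e-04 m^3/s


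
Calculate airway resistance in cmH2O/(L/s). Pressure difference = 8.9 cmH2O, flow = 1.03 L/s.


R = dP / flow
R = 8.9 / 1.03
R = 8.641 cmH2O/(L/s)


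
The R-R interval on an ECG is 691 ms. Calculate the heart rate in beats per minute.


HR = 60 / RR_interval(s)
RR = 691 ms = 0.691 s
HR = 60 / 0.691 = 86.83 bpm


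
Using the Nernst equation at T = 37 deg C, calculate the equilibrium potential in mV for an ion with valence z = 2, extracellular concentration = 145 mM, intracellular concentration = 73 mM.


E = (RT/(zF)) * ln(C_out/C_in)
T = 37 + 273.15 = 310.15 K
E = (8.314 * 310.15 / (2 * 96485)) * ln(145/73)
E = 9.17 mV


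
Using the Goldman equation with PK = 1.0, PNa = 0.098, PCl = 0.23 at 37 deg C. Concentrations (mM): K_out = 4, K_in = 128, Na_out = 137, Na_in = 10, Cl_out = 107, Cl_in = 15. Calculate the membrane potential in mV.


Vm = (RT/F)*ln((PK*Ko + PNa*Nao + PCl*Cli)/(PK*Ki + PNa*Nai + PCl*Clo))
Numer = 20.876, Denom = 153.59
Vm = -53.34 mV


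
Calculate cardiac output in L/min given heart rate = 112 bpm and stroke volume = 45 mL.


CO = HR * SV
CO = 112 * 45 / 1000
CO = 5.04 L/min


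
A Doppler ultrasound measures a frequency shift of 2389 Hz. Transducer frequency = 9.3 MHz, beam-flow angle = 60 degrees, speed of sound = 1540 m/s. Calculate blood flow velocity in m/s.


v = fd * c / (2 * f0 * cos(theta))
v = 2389 * 1540 / (2 * 9.3000e+06 * cos(60))
v = 0.3956 m/s


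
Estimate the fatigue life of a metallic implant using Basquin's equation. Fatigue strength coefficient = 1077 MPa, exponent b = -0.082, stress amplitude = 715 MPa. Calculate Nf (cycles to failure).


sigma_a = sigma_f' * (2Nf)^b
2Nf = (sigma_a/sigma_f')^(1/b)
2Nf = (715/1077)^(1/-0.082)
2Nf = 147.78489
Nf = 73.89


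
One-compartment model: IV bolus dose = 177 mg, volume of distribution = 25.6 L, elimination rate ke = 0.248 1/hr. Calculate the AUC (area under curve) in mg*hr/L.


C0 = Dose/Vd = 177/25.6 = 6.91406 mg/L
AUC = C0/ke = 6.91406/0.248
AUC = 27.88 mg*hr/L


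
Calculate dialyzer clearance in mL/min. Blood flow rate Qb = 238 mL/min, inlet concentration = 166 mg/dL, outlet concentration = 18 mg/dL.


K = Qb * (Cb_in - Cb_out) / Cb_in
K = 238 * (166 - 18) / 166
K = 212.2 mL/min


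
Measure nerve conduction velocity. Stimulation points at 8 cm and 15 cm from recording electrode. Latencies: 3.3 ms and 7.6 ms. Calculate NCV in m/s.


Distance = (15 - 8) / 100 = 0.07 m
dt = (7.6 - 3.3) / 1000 = 0.0043 s
NCV = dist / dt = 16.28 m/s


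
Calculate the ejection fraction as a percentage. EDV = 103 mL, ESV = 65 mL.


SV = EDV - ESV = 103 - 65 = 38 mL
EF = SV/EDV * 100 = 38/103 * 100
EF = 36.89%


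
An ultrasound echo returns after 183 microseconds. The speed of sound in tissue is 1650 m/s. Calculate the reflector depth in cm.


depth = c * t / 2
t = 183 us = 1.8300e-04 s
depth = 1650 * 1.8300e-04 / 2
depth = 0.150975 m = 15.0975 cm


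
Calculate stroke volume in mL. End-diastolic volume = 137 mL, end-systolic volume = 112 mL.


SV = EDV - ESV
SV = 137 - 112
SV = 25 mL


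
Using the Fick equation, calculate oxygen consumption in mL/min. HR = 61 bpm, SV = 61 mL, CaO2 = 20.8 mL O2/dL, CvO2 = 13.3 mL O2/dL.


CO = HR*SV = 61*61/1000 = 3.721 L/min
a-v O2 diff = 20.8 - 13.3 = 7.5 mL/dL
VO2 = CO * (CaO2-CvO2) * 10 dL/L
VO2 = 3.721 * 7.5 * 10
VO2 = 279.1 mL/min


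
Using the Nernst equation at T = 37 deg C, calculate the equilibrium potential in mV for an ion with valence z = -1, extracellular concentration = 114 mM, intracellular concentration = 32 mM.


E = (RT/(zF)) * ln(C_out/C_in)
T = 37 + 273.15 = 310.15 K
E = (8.314 * 310.15 / (-1 * 96485)) * ln(114/32)
E = -33.95 mV


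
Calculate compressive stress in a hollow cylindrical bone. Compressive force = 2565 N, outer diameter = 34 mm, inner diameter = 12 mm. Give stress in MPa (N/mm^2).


A = pi*(r_o^2 - r_i^2)
r_o = 17 mm, r_i = 6 mm
A = 794.823 mm^2
sigma = F/A = 2565 / 794.823
sigma = 3.227 MPa


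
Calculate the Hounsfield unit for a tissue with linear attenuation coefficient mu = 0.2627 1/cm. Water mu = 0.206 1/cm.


HU = ((mu_tissue - mu_water) / mu_water) * 1000
HU = ((0.2627 - 0.206) / 0.206) * 1000
HU = 275.2


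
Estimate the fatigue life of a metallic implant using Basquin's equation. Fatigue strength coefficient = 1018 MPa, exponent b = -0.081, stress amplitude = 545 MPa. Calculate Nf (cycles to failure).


sigma_a = sigma_f' * (2Nf)^b
2Nf = (sigma_a/sigma_f')^(1/b)
2Nf = (545/1018)^(1/-0.081)
2Nf = 2238.8023
Nf = 1119


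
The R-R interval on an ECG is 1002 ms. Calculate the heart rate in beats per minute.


HR = 60 / RR_interval(s)
RR = 1002 ms = 1.002 s
HR = 60 / 1.002 = 59.88 bpm


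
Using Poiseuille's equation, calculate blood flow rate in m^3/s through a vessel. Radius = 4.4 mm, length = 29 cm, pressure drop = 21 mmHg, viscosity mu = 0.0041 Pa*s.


Q = pi*r^4*dP / (8*mu*L)
r = 0.0044 m, L = 0.29 m
dP = 21 mmHg = 2799.762 Pa
Q = 3.4659e-04 m^3/s


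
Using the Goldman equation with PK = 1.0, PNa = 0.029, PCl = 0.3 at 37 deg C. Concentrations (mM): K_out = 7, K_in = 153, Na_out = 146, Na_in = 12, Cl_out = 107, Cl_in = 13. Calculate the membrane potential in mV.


Vm = (RT/F)*ln((PK*Ko + PNa*Nao + PCl*Cli)/(PK*Ki + PNa*Nai + PCl*Clo))
Numer = 15.134, Denom = 185.448
Vm = -66.97 mV


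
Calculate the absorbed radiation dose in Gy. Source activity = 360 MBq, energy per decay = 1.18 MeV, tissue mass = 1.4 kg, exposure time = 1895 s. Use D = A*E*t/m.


A = 360 MBq = 3.6000e+08 Bq
E = 1.18 MeV = 1.89036e-13 J
D = A*E*t/m = 3.6000e+08*1.89036e-13*1895/1.4
D = 0.09211 Gy


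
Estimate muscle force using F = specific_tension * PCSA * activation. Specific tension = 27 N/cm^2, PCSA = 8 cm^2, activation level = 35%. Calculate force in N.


F = sigma * PCSA * activation
F = 27 * 8 * 0.35
F = 75.6 N


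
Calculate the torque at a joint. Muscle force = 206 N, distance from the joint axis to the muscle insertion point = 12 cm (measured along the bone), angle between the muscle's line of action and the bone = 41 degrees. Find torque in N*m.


Torque = F * d * sin(theta)   (moment arm = d*sin(theta))
d = 12 cm = 0.12 m
Torque = 206 * 0.12 * sin(41)
Torque = 16.22 N*m


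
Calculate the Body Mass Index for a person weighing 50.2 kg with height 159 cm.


BMI = weight / height^2
height = 159 cm = 1.59 m
BMI = 50.2 / 1.59^2
BMI = 19.86 kg/m^2


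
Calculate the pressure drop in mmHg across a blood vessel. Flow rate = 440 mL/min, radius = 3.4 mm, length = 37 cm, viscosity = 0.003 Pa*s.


dP = 8*mu*L*Q / (pi*r^4)
Q = 440 mL/min = 7.33333e-06 m^3/s
dP = 155.113 Pa = 155.113 / 133.322 mmHg = 1.163 mmHg


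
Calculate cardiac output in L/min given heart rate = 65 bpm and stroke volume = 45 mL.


CO = HR * SV
CO = 65 * 45 / 1000
CO = 2.925 L/min


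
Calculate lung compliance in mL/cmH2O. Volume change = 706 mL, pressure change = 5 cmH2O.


C = dV / dP
C = 706 / 5
C = 141.2 mL/cmH2O


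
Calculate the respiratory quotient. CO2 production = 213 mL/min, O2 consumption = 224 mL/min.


RQ = VCO2 / VO2
RQ = 213 / 224
RQ = 0.9509


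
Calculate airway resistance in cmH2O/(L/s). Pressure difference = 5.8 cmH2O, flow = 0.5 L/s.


R = dP / flow
R = 5.8 / 0.5
R = 11.6 cmH2O/(L/s)


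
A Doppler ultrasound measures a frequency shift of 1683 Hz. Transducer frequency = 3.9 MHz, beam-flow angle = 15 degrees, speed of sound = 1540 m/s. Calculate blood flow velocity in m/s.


v = fd * c / (2 * f0 * cos(theta))
v = 1683 * 1540 / (2 * 3.9000e+06 * cos(15))
v = 0.344 m/s


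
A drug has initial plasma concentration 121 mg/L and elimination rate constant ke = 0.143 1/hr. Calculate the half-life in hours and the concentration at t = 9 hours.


t_half = ln(2) / ke = 0.693147 / 0.143 = 4.847 hr
C(t) = C0 * exp(-ke*t) = 121 * exp(-0.143*9)
C(9) = 33.41 mg/L


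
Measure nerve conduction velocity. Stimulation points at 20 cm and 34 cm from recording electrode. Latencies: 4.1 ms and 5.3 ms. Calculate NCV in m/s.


Distance = (34 - 20) / 100 = 0.14 m
dt = (5.3 - 4.1) / 1000 = 0.0012 s
NCV = dist / dt = 116.7 m/s


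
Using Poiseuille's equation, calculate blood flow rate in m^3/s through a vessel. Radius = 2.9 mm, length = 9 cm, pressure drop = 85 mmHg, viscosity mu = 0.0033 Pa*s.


Q = pi*r^4*dP / (8*mu*L)
r = 0.0029 m, L = 0.09 m
dP = 85 mmHg = 11332.37 Pa
Q = 0.00106 m^3/s


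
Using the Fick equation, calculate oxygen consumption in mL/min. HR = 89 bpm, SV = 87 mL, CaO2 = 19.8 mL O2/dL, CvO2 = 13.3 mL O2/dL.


CO = HR*SV = 89*87/1000 = 7.743 L/min
a-v O2 diff = 19.8 - 13.3 = 6.5 mL/dL
VO2 = CO * (CaO2-CvO2) * 10 dL/L
VO2 = 7.743 * 6.5 * 10
VO2 = 503.3 mL/min


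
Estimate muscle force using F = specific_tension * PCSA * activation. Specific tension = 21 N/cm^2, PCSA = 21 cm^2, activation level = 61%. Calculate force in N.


F = sigma * PCSA * activation
F = 21 * 21 * 0.61
F = 269 N


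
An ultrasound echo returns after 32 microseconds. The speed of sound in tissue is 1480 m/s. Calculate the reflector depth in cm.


depth = c * t / 2
t = 32 us = 3.2000e-05 s
depth = 1480 * 3.2000e-05 / 2
depth = 0.02368 m = 2.368 cm


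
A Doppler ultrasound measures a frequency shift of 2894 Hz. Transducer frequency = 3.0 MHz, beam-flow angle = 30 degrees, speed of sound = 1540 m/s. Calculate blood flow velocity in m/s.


v = fd * c / (2 * f0 * cos(theta))
v = 2894 * 1540 / (2 * 3.0000e+06 * cos(30))
v = 0.8577 m/s


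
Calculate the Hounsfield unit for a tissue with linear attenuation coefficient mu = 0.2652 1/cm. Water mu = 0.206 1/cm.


HU = ((mu_tissue - mu_water) / mu_water) * 1000
HU = ((0.2652 - 0.206) / 0.206) * 1000
HU = 287.4


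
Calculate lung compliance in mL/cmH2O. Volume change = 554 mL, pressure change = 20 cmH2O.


C = dV / dP
C = 554 / 20
C = 27.7 mL/cmH2O


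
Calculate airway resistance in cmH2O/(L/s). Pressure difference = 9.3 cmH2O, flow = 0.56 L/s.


R = dP / flow
R = 9.3 / 0.56
R = 16.61 cmH2O/(L/s)


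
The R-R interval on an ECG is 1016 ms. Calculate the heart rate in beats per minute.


HR = 60 / RR_interval(s)
RR = 1016 ms = 1.016 s
HR = 60 / 1.016 = 59.06 bpm


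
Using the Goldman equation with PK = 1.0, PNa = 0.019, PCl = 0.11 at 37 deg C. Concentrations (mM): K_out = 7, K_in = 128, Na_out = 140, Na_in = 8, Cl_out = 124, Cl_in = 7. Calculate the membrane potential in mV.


Vm = (RT/F)*ln((PK*Ko + PNa*Nao + PCl*Cli)/(PK*Ki + PNa*Nai + PCl*Clo))
Numer = 10.43, Denom = 141.792
Vm = -69.74 mV


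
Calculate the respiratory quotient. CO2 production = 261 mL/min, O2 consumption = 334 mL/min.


RQ = VCO2 / VO2
RQ = 261 / 334
RQ = 0.7814


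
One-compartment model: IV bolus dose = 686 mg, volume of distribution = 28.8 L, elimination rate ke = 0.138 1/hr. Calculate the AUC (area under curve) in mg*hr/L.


C0 = Dose/Vd = 686/28.8 = 23.8194 mg/L
AUC = C0/ke = 23.8194/0.138
AUC = 172.6 mg*hr/L


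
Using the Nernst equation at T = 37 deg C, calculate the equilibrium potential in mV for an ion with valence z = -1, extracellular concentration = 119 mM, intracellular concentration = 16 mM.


E = (RT/(zF)) * ln(C_out/C_in)
T = 37 + 273.15 = 310.15 K
E = (8.314 * 310.15 / (-1 * 96485)) * ln(119/16)
E = -53.63 mV


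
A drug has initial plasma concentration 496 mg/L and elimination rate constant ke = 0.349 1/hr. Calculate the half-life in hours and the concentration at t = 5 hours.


t_half = ln(2) / ke = 0.693147 / 0.349 = 1.986 hr
C(t) = C0 * exp(-ke*t) = 496 * exp(-0.349*5)
C(5) = 86.62 mg/L


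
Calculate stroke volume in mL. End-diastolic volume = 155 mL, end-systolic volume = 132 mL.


SV = EDV - ESV
SV = 155 - 132
SV = 23 mL


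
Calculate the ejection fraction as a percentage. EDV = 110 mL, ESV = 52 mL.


SV = EDV - ESV = 110 - 52 = 58 mL
EF = SV/EDV * 100 = 58/110 * 100
EF = 52.73%


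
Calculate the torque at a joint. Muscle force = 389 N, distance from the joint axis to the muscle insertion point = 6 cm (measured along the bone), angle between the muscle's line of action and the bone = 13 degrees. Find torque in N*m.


Torque = F * d * sin(theta)   (moment arm = d*sin(theta))
d = 6 cm = 0.06 m
Torque = 389 * 0.06 * sin(13)
Torque = 5.25 N*m


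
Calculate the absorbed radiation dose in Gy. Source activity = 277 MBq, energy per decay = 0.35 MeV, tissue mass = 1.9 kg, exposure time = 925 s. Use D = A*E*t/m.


A = 277 MBq = 2.7700e+08 Bq
E = 0.35 MeV = 5.607e-14 J
D = A*E*t/m = 2.7700e+08*5.607e-14*925/1.9
D = 0.007561 Gy


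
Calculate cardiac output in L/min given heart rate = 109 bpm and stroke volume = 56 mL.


CO = HR * SV
CO = 109 * 56 / 1000
CO = 6.104 L/min


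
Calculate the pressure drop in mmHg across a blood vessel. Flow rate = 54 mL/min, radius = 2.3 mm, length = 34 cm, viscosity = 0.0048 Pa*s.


dP = 8*mu*L*Q / (pi*r^4)
Q = 54 mL/min = 9e-07 m^3/s
dP = 133.657 Pa = 133.657 / 133.322 mmHg = 1.003 mmHg


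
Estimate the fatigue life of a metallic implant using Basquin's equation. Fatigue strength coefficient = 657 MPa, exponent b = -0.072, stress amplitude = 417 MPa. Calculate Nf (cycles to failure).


sigma_a = sigma_f' * (2Nf)^b
2Nf = (sigma_a/sigma_f')^(1/b)
2Nf = (417/657)^(1/-0.072)
2Nf = 552.17128
Nf = 276.1


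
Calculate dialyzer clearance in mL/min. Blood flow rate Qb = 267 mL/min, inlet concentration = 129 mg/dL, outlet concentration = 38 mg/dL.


K = Qb * (Cb_in - Cb_out) / Cb_in
K = 267 * (129 - 38) / 129
K = 188.3 mL/min


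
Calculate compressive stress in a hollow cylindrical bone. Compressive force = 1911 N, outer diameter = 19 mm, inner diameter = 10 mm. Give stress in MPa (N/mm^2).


A = pi*(r_o^2 - r_i^2)
r_o = 9.5 mm, r_i = 5 mm
A = 204.989 mm^2
sigma = F/A = 1911 / 204.989
sigma = 9.322 MPa


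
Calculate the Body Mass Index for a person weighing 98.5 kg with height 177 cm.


BMI = weight / height^2
height = 177 cm = 1.77 m
BMI = 98.5 / 1.77^2
BMI = 31.44 kg/m^2


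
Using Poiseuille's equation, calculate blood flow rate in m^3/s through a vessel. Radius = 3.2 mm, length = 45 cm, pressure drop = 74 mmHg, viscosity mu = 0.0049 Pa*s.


Q = pi*r^4*dP / (8*mu*L)
r = 0.0032 m, L = 0.45 m
dP = 74 mmHg = 9865.828 Pa
Q = 1.8424e-04 m^3/s


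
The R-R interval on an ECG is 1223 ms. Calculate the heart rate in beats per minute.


HR = 60 / RR_interval(s)
RR = 1223 ms = 1.223 s
HR = 60 / 1.223 = 49.06 bpm


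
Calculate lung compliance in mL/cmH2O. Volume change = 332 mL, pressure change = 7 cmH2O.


C = dV / dP
C = 332 / 7
C = 47.43 mL/cmH2O


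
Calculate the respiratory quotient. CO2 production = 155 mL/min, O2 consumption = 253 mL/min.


RQ = VCO2 / VO2
RQ = 155 / 253
RQ = 0.6126


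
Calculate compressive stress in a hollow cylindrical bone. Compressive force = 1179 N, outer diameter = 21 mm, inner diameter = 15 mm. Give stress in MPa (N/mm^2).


A = pi*(r_o^2 - r_i^2)
r_o = 10.5 mm, r_i = 7.5 mm
A = 169.646 mm^2
sigma = F/A = 1179 / 169.646
sigma = 6.95 MPa


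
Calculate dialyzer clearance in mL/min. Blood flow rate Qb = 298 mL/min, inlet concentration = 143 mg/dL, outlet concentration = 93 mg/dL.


K = Qb * (Cb_in - Cb_out) / Cb_in
K = 298 * (143 - 93) / 143
K = 104.2 mL/min


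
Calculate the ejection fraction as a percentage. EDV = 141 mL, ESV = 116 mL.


SV = EDV - ESV = 141 - 116 = 25 mL
EF = SV/EDV * 100 = 25/141 * 100
EF = 17.73%


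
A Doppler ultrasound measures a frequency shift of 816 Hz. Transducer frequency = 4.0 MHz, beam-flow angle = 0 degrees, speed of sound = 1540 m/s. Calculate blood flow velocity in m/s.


v = fd * c / (2 * f0 * cos(theta))
v = 816 * 1540 / (2 * 4.0000e+06 * cos(0))
v = 0.1571 m/s


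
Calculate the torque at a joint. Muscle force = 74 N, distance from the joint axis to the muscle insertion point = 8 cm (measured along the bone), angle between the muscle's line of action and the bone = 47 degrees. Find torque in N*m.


Torque = F * d * sin(theta)   (moment arm = d*sin(theta))
d = 8 cm = 0.08 m
Torque = 74 * 0.08 * sin(47)
Torque = 4.33 N*m


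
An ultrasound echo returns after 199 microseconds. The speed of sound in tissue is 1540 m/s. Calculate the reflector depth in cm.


depth = c * t / 2
t = 199 us = 1.9900e-04 s
depth = 1540 * 1.9900e-04 / 2
depth = 0.15323 m = 15.323 cm


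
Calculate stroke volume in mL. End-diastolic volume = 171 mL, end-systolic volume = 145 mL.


SV = EDV - ESV
SV = 171 - 145
SV = 26 mL


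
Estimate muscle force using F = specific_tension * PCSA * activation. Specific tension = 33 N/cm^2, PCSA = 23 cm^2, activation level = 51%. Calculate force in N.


F = sigma * PCSA * activation
F = 33 * 23 * 0.51
F = 387.1 N


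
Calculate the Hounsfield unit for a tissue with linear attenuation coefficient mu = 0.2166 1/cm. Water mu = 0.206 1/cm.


HU = ((mu_tissue - mu_water) / mu_water) * 1000
HU = ((0.2166 - 0.206) / 0.206) * 1000
HU = 51.46


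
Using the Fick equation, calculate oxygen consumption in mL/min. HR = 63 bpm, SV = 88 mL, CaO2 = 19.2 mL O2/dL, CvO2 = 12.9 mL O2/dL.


CO = HR*SV = 63*88/1000 = 5.544 L/min
a-v O2 diff = 19.2 - 12.9 = 6.3 mL/dL
VO2 = CO * (CaO2-CvO2) * 10 dL/L
VO2 = 5.544 * 6.3 * 10
VO2 = 349.3 mL/min


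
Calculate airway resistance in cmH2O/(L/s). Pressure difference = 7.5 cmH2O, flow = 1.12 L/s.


R = dP / flow
R = 7.5 / 1.12
R = 6.696 cmH2O/(L/s)


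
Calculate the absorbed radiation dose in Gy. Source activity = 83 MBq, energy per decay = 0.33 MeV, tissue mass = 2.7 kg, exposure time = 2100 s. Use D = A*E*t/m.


A = 83 MBq = 8.3000e+07 Bq
E = 0.33 MeV = 5.2866e-14 J
D = A*E*t/m = 8.3000e+07*5.2866e-14*2100/2.7
D = 0.003413 Gy


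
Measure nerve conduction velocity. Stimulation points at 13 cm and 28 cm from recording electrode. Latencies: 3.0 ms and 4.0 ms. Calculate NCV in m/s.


Distance = (28 - 13) / 100 = 0.15 m
dt = (4.0 - 3.0) / 1000 = 0.001 s
NCV = dist / dt = 150 m/s


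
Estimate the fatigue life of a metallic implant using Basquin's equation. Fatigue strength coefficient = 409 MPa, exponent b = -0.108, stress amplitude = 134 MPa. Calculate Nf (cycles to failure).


sigma_a = sigma_f' * (2Nf)^b
2Nf = (sigma_a/sigma_f')^(1/b)
2Nf = (134/409)^(1/-0.108)
2Nf = 30704.952
Nf = 1.535e+04


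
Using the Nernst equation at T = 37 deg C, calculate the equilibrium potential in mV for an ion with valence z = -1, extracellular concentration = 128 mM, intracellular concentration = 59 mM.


E = (RT/(zF)) * ln(C_out/C_in)
T = 37 + 273.15 = 310.15 K
E = (8.314 * 310.15 / (-1 * 96485)) * ln(128/59)
E = -20.7 mV


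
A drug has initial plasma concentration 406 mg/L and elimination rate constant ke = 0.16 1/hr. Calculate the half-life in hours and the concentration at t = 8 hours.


t_half = ln(2) / ke = 0.693147 / 0.16 = 4.332 hr
C(t) = C0 * exp(-ke*t) = 406 * exp(-0.16*8)
C(8) = 112.9 mg/L


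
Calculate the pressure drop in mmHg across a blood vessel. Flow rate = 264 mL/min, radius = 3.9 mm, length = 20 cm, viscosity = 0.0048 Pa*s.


dP = 8*mu*L*Q / (pi*r^4)
Q = 264 mL/min = 4.4e-06 m^3/s
dP = 46.4949 Pa = 46.4949 / 133.322 mmHg = 0.3487 mmHg


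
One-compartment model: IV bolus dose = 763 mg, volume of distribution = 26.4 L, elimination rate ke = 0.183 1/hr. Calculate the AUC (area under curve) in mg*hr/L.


C0 = Dose/Vd = 763/26.4 = 28.9015 mg/L
AUC = C0/ke = 28.9015/0.183
AUC = 157.9 mg*hr/L


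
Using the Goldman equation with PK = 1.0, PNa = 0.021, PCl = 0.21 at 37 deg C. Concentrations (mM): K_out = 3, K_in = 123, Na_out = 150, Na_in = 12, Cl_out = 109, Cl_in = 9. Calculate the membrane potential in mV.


Vm = (RT/F)*ln((PK*Ko + PNa*Nao + PCl*Cli)/(PK*Ki + PNa*Nai + PCl*Clo))
Numer = 8.04, Denom = 146.142
Vm = -77.51 mV


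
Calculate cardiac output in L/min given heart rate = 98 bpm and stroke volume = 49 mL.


CO = HR * SV
CO = 98 * 49 / 1000
CO = 4.802 L/min


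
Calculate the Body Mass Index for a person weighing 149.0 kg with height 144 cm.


BMI = weight / height^2
height = 144 cm = 1.44 m
BMI = 149.0 / 1.44^2
BMI = 71.86 kg/m^2


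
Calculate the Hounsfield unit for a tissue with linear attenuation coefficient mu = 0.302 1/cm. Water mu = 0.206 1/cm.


HU = ((mu_tissue - mu_water) / mu_water) * 1000
HU = ((0.302 - 0.206) / 0.206) * 1000
HU = 466


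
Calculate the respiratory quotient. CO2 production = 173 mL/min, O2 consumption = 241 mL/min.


RQ = VCO2 / VO2
RQ = 173 / 241
RQ = 0.7178


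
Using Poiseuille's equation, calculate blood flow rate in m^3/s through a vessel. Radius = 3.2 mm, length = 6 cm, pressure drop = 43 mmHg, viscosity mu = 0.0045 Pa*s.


Q = pi*r^4*dP / (8*mu*L)
r = 0.0032 m, L = 0.06 m
dP = 43 mmHg = 5732.846 Pa
Q = 8.7431e-04 m^3/s


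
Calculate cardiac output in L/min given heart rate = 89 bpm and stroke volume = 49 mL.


CO = HR * SV
CO = 89 * 49 / 1000
CO = 4.361 L/min


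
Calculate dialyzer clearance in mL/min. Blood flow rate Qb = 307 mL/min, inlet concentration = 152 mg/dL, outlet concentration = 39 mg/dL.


K = Qb * (Cb_in - Cb_out) / Cb_in
K = 307 * (152 - 39) / 152
K = 228.2 mL/min


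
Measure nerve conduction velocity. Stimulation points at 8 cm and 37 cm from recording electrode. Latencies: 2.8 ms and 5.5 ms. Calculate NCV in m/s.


Distance = (37 - 8) / 100 = 0.29 m
dt = (5.5 - 2.8) / 1000 = 0.0027 s
NCV = dist / dt = 107.4 m/s


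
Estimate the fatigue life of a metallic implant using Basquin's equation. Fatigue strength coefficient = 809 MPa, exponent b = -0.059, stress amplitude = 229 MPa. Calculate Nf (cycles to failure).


sigma_a = sigma_f' * (2Nf)^b
2Nf = (sigma_a/sigma_f')^(1/b)
2Nf = (229/809)^(1/-0.059)
2Nf = 1.9500759e+09
Nf = 9.7504e+08


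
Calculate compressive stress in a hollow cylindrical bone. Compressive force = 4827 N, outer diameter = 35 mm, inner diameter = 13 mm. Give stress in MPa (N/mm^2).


A = pi*(r_o^2 - r_i^2)
r_o = 17.5 mm, r_i = 6.5 mm
A = 829.38 mm^2
sigma = F/A = 4827 / 829.38
sigma = 5.82 MPa


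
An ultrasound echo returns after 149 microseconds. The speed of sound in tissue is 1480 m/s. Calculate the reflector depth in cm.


depth = c * t / 2
t = 149 us = 1.4900e-04 s
depth = 1480 * 1.4900e-04 / 2
depth = 0.11026 m = 11.026 cm


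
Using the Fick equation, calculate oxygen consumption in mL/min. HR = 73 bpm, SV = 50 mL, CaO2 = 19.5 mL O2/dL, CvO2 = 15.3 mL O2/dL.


CO = HR*SV = 73*50/1000 = 3.65 L/min
a-v O2 diff = 19.5 - 15.3 = 4.2 mL/dL
VO2 = CO * (CaO2-CvO2) * 10 dL/L
VO2 = 3.65 * 4.2 * 10
VO2 = 153.3 mL/min


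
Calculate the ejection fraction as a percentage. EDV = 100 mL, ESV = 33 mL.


SV = EDV - ESV = 100 - 33 = 67 mL
EF = SV/EDV * 100 = 67/100 * 100
EF = 67%


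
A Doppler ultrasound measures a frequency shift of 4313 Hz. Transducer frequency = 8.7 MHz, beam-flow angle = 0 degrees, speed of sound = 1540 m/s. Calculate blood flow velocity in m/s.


v = fd * c / (2 * f0 * cos(theta))
v = 4313 * 1540 / (2 * 8.7000e+06 * cos(0))
v = 0.3817 m/s


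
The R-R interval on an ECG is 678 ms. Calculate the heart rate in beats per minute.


HR = 60 / RR_interval(s)
RR = 678 ms = 0.678 s
HR = 60 / 0.678 = 88.5 bpm


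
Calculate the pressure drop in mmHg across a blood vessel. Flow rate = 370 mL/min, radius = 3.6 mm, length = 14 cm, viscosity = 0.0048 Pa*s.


dP = 8*mu*L*Q / (pi*r^4)
Q = 370 mL/min = 6.16667e-06 m^3/s
dP = 62.8275 Pa = 62.8275 / 133.322 mmHg = 0.4712 mmHg


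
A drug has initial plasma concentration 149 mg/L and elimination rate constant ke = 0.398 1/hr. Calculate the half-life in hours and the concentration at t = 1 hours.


t_half = ln(2) / ke = 0.693147 / 0.398 = 1.742 hr
C(t) = C0 * exp(-ke*t) = 149 * exp(-0.398*1)
C(1) = 100.1 mg/L


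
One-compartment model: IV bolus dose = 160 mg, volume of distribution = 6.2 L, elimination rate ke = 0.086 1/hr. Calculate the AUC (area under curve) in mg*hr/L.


C0 = Dose/Vd = 160/6.2 = 25.8065 mg/L
AUC = C0/ke = 25.8065/0.086
AUC = 300.1 mg*hr/L


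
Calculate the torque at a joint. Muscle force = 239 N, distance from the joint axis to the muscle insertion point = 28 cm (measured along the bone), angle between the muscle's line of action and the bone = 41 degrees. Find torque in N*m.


Torque = F * d * sin(theta)   (moment arm = d*sin(theta))
d = 28 cm = 0.28 m
Torque = 239 * 0.28 * sin(41)
Torque = 43.9 N*m


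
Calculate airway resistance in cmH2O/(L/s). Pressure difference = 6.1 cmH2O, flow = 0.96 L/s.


R = dP / flow
R = 6.1 / 0.96
R = 6.354 cmH2O/(L/s)


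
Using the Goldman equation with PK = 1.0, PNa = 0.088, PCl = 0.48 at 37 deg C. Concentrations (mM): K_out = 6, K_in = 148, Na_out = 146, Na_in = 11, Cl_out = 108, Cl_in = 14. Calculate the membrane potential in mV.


Vm = (RT/F)*ln((PK*Ko + PNa*Nao + PCl*Cli)/(PK*Ki + PNa*Nai + PCl*Clo))
Numer = 25.568, Denom = 200.808
Vm = -55.08 mV


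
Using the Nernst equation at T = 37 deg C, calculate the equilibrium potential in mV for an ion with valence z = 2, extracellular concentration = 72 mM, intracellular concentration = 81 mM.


E = (RT/(zF)) * ln(C_out/C_in)
T = 37 + 273.15 = 310.15 K
E = (8.314 * 310.15 / (2 * 96485)) * ln(72/81)
E = -1.574 mV


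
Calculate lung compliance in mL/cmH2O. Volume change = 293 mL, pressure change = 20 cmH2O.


C = dV / dP
C = 293 / 20
C = 14.65 mL/cmH2O


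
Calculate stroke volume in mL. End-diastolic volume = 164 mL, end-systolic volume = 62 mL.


SV = EDV - ESV
SV = 164 - 62
SV = 102 mL


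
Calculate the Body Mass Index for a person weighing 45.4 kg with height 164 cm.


BMI = weight / height^2
height = 164 cm = 1.64 m
BMI = 45.4 / 1.64^2
BMI = 16.88 kg/m^2


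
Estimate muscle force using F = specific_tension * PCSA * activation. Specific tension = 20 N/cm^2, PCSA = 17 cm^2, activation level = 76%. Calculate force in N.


F = sigma * PCSA * activation
F = 20 * 17 * 0.76
F = 258.4 N


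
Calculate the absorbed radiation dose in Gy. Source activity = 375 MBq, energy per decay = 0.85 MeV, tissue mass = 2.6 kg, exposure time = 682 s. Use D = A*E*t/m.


A = 375 MBq = 3.7500e+08 Bq
E = 0.85 MeV = 1.3617e-13 J
D = A*E*t/m = 3.7500e+08*1.3617e-13*682/2.6
D = 0.01339 Gy


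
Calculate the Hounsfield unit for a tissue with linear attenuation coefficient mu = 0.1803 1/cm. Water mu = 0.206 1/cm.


HU = ((mu_tissue - mu_water) / mu_water) * 1000
HU = ((0.1803 - 0.206) / 0.206) * 1000
HU = -124.8


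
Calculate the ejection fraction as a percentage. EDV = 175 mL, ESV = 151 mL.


SV = EDV - ESV = 175 - 151 = 24 mL
EF = SV/EDV * 100 = 24/175 * 100
EF = 13.71%


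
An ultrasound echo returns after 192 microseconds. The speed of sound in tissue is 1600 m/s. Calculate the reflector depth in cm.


depth = c * t / 2
t = 192 us = 1.9200e-04 s
depth = 1600 * 1.9200e-04 / 2
depth = 0.1536 m = 15.36 cm


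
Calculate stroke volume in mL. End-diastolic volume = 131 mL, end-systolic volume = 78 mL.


SV = EDV - ESV
SV = 131 - 78
SV = 53 mL


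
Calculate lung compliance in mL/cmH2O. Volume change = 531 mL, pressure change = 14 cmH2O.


C = dV / dP
C = 531 / 14
C = 37.93 mL/cmH2O


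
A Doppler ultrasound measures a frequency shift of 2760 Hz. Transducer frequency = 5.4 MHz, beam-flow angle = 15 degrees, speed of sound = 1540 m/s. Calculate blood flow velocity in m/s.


v = fd * c / (2 * f0 * cos(theta))
v = 2760 * 1540 / (2 * 5.4000e+06 * cos(15))
v = 0.4074 m/s


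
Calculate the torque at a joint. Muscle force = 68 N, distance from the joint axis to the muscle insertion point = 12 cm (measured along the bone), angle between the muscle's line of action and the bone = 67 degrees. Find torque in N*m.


Torque = F * d * sin(theta)   (moment arm = d*sin(theta))
d = 12 cm = 0.12 m
Torque = 68 * 0.12 * sin(67)
Torque = 7.511 N*m


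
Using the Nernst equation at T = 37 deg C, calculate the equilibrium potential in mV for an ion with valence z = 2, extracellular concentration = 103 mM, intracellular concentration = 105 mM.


E = (RT/(zF)) * ln(C_out/C_in)
T = 37 + 273.15 = 310.15 K
E = (8.314 * 310.15 / (2 * 96485)) * ln(103/105)
E = -0.257 mV


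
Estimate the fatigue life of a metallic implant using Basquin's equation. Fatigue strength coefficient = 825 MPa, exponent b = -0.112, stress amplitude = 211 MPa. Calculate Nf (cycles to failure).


sigma_a = sigma_f' * (2Nf)^b
2Nf = (sigma_a/sigma_f')^(1/b)
2Nf = (211/825)^(1/-0.112)
2Nf = 193751.68
Nf = 9.688e+04


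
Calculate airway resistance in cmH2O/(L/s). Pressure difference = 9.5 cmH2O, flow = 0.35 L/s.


R = dP / flow
R = 9.5 / 0.35
R = 27.14 cmH2O/(L/s)


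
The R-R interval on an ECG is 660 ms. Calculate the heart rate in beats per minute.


HR = 60 / RR_interval(s)
RR = 660 ms = 0.66 s
HR = 60 / 0.66 = 90.91 bpm


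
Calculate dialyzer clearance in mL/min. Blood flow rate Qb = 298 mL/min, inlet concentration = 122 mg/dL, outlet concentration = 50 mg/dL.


K = Qb * (Cb_in - Cb_out) / Cb_in
K = 298 * (122 - 50) / 122
K = 175.9 mL/min


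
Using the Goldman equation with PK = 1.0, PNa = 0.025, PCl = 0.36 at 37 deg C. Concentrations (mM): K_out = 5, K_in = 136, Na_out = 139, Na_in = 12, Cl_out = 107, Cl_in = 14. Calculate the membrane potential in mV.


Vm = (RT/F)*ln((PK*Ko + PNa*Nao + PCl*Cli)/(PK*Ki + PNa*Nai + PCl*Clo))
Numer = 13.515, Denom = 174.82
Vm = -68.42 mV


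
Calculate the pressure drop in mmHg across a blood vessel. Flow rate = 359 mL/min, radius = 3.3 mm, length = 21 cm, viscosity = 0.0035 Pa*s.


dP = 8*mu*L*Q / (pi*r^4)
Q = 359 mL/min = 5.98333e-06 m^3/s
dP = 94.431 Pa = 94.431 / 133.322 mmHg = 0.7083 mmHg


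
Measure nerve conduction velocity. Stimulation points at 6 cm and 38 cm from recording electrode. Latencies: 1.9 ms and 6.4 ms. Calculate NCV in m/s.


Distance = (38 - 6) / 100 = 0.32 m
dt = (6.4 - 1.9) / 1000 = 0.0045 s
NCV = dist / dt = 71.11 m/s


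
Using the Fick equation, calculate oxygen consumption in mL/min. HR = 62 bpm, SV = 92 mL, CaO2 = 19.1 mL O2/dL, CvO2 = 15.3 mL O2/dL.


CO = HR*SV = 62*92/1000 = 5.704 L/min
a-v O2 diff = 19.1 - 15.3 = 3.8 mL/dL
VO2 = CO * (CaO2-CvO2) * 10 dL/L
VO2 = 5.704 * 3.8 * 10
VO2 = 216.8 mL/min


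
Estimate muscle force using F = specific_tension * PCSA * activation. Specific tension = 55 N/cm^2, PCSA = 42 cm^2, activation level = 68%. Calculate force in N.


F = sigma * PCSA * activation
F = 55 * 42 * 0.68
F = 1571 N


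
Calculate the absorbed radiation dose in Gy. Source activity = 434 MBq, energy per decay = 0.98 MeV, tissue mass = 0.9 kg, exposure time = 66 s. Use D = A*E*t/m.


A = 434 MBq = 4.3400e+08 Bq
E = 0.98 MeV = 1.56996e-13 J
D = A*E*t/m = 4.3400e+08*1.56996e-13*66/0.9
D = 0.004997 Gy


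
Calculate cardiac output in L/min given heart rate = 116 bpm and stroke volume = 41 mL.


CO = HR * SV
CO = 116 * 41 / 1000
CO = 4.756 L/min


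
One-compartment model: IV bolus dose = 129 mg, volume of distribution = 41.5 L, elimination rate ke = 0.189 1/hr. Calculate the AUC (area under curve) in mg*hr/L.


C0 = Dose/Vd = 129/41.5 = 3.10843 mg/L
AUC = C0/ke = 3.10843/0.189
AUC = 16.45 mg*hr/L


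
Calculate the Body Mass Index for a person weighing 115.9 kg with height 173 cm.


BMI = weight / height^2
height = 173 cm = 1.73 m
BMI = 115.9 / 1.73^2
BMI = 38.72 kg/m^2


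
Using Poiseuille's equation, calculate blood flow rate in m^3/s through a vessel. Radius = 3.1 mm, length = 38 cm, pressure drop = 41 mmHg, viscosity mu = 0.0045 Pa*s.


Q = pi*r^4*dP / (8*mu*L)
r = 0.0031 m, L = 0.38 m
dP = 41 mmHg = 5466.202 Pa
Q = 1.1593e-04 m^3/s


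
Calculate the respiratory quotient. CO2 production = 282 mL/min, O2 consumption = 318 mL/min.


RQ = VCO2 / VO2
RQ = 282 / 318
RQ = 0.8868


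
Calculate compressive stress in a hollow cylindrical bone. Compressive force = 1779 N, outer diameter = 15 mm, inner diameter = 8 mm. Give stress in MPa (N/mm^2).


A = pi*(r_o^2 - r_i^2)
r_o = 7.5 mm, r_i = 4 mm
A = 126.449 mm^2
sigma = F/A = 1779 / 126.449
sigma = 14.07 MPa


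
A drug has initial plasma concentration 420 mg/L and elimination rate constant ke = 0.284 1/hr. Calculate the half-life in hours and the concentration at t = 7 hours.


t_half = ln(2) / ke = 0.693147 / 0.284 = 2.441 hr
C(t) = C0 * exp(-ke*t) = 420 * exp(-0.284*7)
C(7) = 57.53 mg/L


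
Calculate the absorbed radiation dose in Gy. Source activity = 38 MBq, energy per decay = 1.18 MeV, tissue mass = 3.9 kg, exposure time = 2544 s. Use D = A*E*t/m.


A = 38 MBq = 3.8000e+07 Bq
E = 1.18 MeV = 1.89036e-13 J
D = A*E*t/m = 3.8000e+07*1.89036e-13*2544/3.9
D = 0.004686 Gy


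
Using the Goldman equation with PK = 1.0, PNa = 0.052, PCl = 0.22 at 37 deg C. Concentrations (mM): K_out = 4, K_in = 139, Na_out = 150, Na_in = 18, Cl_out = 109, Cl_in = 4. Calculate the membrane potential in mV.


Vm = (RT/F)*ln((PK*Ko + PNa*Nao + PCl*Cli)/(PK*Ki + PNa*Nai + PCl*Clo))
Numer = 12.68, Denom = 163.916
Vm = -68.4 mV


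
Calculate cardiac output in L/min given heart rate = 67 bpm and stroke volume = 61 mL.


CO = HR * SV
CO = 67 * 61 / 1000
CO = 4.087 L/min


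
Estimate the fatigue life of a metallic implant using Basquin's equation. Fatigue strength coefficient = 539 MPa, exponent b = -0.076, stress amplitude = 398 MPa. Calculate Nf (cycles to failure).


sigma_a = sigma_f' * (2Nf)^b
2Nf = (sigma_a/sigma_f')^(1/b)
2Nf = (398/539)^(1/-0.076)
2Nf = 54.071653
Nf = 27.04


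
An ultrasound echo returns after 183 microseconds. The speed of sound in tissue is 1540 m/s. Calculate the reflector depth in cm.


depth = c * t / 2
t = 183 us = 1.8300e-04 s
depth = 1540 * 1.8300e-04 / 2
depth = 0.14091 m = 14.091 cm


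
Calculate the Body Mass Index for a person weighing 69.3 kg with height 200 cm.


BMI = weight / height^2
height = 200 cm = 2 m
BMI = 69.3 / 2^2
BMI = 17.32 kg/m^2


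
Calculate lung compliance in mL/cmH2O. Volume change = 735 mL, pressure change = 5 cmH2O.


C = dV / dP
C = 735 / 5
C = 147 mL/cmH2O


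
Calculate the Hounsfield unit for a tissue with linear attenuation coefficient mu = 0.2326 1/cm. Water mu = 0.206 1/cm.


HU = ((mu_tissue - mu_water) / mu_water) * 1000
HU = ((0.2326 - 0.206) / 0.206) * 1000
HU = 129.1


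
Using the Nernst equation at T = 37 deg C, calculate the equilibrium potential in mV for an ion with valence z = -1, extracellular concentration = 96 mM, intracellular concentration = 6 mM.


E = (RT/(zF)) * ln(C_out/C_in)
T = 37 + 273.15 = 310.15 K
E = (8.314 * 310.15 / (-1 * 96485)) * ln(96/6)
E = -74.1 mV


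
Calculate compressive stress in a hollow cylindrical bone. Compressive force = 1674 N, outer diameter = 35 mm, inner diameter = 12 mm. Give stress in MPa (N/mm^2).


A = pi*(r_o^2 - r_i^2)
r_o = 17.5 mm, r_i = 6 mm
A = 849.015 mm^2
sigma = F/A = 1674 / 849.015
sigma = 1.972 MPa


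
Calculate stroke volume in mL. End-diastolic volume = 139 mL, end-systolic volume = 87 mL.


SV = EDV - ESV
SV = 139 - 87
SV = 52 mL


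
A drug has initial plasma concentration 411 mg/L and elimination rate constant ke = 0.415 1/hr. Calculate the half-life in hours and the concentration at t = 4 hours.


t_half = ln(2) / ke = 0.693147 / 0.415 = 1.67 hr
C(t) = C0 * exp(-ke*t) = 411 * exp(-0.415*4)
C(4) = 78.15 mg/L


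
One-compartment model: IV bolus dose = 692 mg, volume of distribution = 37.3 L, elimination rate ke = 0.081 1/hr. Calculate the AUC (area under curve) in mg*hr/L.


C0 = Dose/Vd = 692/37.3 = 18.5523 mg/L
AUC = C0/ke = 18.5523/0.081
AUC = 229 mg*hr/L


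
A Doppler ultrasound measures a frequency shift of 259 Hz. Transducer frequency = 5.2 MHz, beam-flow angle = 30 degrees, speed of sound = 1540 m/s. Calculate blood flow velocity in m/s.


v = fd * c / (2 * f0 * cos(theta))
v = 259 * 1540 / (2 * 5.2000e+06 * cos(30))
v = 0.04428 m/s


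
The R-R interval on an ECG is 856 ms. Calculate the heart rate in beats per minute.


HR = 60 / RR_interval(s)
RR = 856 ms = 0.856 s
HR = 60 / 0.856 = 70.09 bpm


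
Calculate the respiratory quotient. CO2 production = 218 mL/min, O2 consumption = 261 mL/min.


RQ = VCO2 / VO2
RQ = 218 / 261
RQ = 0.8352


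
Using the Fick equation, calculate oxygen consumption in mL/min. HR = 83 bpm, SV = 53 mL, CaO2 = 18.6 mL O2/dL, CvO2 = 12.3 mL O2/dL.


CO = HR*SV = 83*53/1000 = 4.399 L/min
a-v O2 diff = 18.6 - 12.3 = 6.3 mL/dL
VO2 = CO * (CaO2-CvO2) * 10 dL/L
VO2 = 4.399 * 6.3 * 10
VO2 = 277.1 mL/min


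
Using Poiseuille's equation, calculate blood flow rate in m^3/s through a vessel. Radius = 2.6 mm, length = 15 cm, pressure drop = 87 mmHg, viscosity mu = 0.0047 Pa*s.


Q = pi*r^4*dP / (8*mu*L)
r = 0.0026 m, L = 0.15 m
dP = 87 mmHg = 11599.014 Pa
Q = 2.9525e-04 m^3/s


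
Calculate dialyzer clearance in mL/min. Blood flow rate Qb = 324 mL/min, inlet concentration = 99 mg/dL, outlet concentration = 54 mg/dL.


K = Qb * (Cb_in - Cb_out) / Cb_in
K = 324 * (99 - 54) / 99
K = 147.3 mL/min


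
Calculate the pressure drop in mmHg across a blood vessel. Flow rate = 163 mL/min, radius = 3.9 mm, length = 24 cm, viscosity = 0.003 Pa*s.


dP = 8*mu*L*Q / (pi*r^4)
Q = 163 mL/min = 2.71667e-06 m^3/s
dP = 21.5303 Pa = 21.5303 / 133.322 mmHg = 0.1615 mmHg
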